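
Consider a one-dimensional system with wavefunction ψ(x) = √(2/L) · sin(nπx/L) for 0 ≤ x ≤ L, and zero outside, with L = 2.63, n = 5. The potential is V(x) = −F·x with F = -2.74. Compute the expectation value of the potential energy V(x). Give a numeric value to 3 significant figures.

3.60

⟨V⟩ = ∫ V(x)·|ψ|² dx.
With sin²θ = (1 − cos2θ)/2 on 0 ≤ x ≤ L: ∫sin²(nπx/L) dx = L/2, ∫x·sin²(nπx/L) dx = L²/4, ∫x²·sin²(nπx/L) dx = L³·(1/6 − 1/(4n²π²)); higher powers xᵏ the same way, integrating xᵏ·cos(2nπx/L) by parts.
⟨V⟩ = 3.6031.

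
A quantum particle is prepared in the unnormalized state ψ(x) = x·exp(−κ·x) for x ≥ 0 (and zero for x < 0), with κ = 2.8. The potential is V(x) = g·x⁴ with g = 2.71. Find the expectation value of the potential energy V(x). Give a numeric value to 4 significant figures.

0.9920

⟨V⟩ = ∫ V(x)·|ψ|² dx / ∫|ψ|² dx.
Every integrand reduces to terms xʲ·e^(−2κx) on [0, ∞); use ∫₀^∞ xʲ·e^(−2κx) dx = j!/(2κ)^(j+1).
State is unnormalized: ∫|ψ|² dx = 0.011388, and ∫ψ*·V(x)·ψ dx = 0.011298, so ⟨V⟩ = 0.011298 / 0.011388.
⟨V⟩ = 0.99202.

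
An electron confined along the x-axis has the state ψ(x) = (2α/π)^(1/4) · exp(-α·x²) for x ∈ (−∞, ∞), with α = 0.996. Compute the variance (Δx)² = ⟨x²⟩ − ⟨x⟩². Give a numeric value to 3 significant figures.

Compute ⟨x⟩ and ⟨x²⟩ separately, then (Δx)² = ⟨x²⟩ − ⟨x⟩².
Gaussian moments: ∫x^(2j)·e^(−2αx²) dx = (2j−1)!!/(4α)^j · √(π/(2α)), odd powers integrate to 0; here √(π/(2α)) = 1.2558.
⟨x⟩ = 0.0000 and ⟨x²⟩ = 0.25100.
(Δx)² = 0.25100 − (0.0000)² = 0.25100.

0.251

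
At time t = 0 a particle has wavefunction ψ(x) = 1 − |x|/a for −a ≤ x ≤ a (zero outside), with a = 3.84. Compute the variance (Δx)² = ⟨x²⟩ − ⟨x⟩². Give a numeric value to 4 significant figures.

Compute ⟨x⟩ and ⟨x²⟩ separately, then (Δx)² = ⟨x²⟩ − ⟨x⟩².
ψ is even, so ∫ over [−a, a] = 2∫₀ᵃ with ψ = 1 − x/a there: ∫₀ᵃ (1 − x/a)² dx = a/3, ∫₀ᵃ x²(1 − x/a)² dx = a³/30, ∫₀ᵃ x⁴(1 − x/a)² dx = a⁵/105.
Normalization: ∫|ψ|² dx = 2.5600.
⟨x⟩ = 0.0000 and ⟨x²⟩ = 1.4746.
(Δx)² = 1.4746 − (0.0000)² = 1.4746.

1.475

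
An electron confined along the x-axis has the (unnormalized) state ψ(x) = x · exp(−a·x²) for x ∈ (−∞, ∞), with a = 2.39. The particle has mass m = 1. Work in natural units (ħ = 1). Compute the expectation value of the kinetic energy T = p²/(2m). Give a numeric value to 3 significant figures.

3.59

T = −(ħ²/2m) d²/dx², so ⟨T⟩ = −(ħ²/2m) ∫ ψ*·ψ'' dx / ∫|ψ|² dx; with m = 1.
Expand each integrand as polynomial × e^(−2ax²) and use ∫x^(2j)·e^(−2ax²) dx = (2j−1)!!/(4a)^j · √(π/(2a)), odd powers → 0; here √(π/(2a)) = 0.81070. Differentiate with the product rule, d/dx e^(−ax²) = −2ax·e^(−ax²).
State is unnormalized: ∫|ψ|² dx = 0.084801, and ∫ψ*·(−ħ²/2m · ψ'') dx = 0.30401, so ⟨T⟩ = 0.30401 / 0.084801.
⟨T⟩ = 3.5850.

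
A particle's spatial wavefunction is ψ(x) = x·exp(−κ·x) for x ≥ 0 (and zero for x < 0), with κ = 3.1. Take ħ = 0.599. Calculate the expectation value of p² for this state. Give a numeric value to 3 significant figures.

p² ψ = −ħ² d²ψ/dx²; ⟨p²⟩ = −ħ² ∫ ψ*·ψ'' dx / ∫|ψ|² dx.
Differentiate x·exp(−κ·x) with the product rule; every integrand then reduces to terms xʲ·e^(−2κx) on [0, ∞), with ∫₀^∞ xʲ·e^(−2κx) dx = j!/(2κ)^(j+1).
State is unnormalized: ∫|ψ|² dx = 0.0083918, and ∫ψ*·(−ħ² ψ'') dx = 0.028936, so ⟨p²⟩ = 0.028936 / 0.0083918.
⟨p²⟩ = 3.4481.

3.45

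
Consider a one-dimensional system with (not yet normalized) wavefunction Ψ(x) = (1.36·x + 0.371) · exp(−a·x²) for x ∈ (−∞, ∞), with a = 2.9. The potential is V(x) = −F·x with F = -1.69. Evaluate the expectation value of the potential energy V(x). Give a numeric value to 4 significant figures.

0.4949

⟨V⟩ = ∫ V(x)·|Ψ|² dx / ∫|Ψ|² dx.
Expand each integrand as polynomial × e^(−2ax²) and use ∫x^(2j)·e^(−2ax²) dx = (2j−1)!!/(4a)^j · √(π/(2a)), odd powers → 0; here √(π/(2a)) = 0.73597.
State is unnormalized: ∫|Ψ|² dx = 0.21865, and ∫Ψ*·V(x)·Ψ dx = 0.10820, so ⟨V⟩ = 0.10820 / 0.21865.
⟨V⟩ = 0.49486.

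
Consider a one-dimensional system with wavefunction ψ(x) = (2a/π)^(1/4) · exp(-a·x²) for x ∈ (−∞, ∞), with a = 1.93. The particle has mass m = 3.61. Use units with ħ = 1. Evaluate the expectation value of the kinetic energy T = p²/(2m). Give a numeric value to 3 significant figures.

T = −(ħ²/2m) d²/dx², so ⟨T⟩ = −(ħ²/2m) ∫ ψ*·ψ'' dx; with m = 3.61.
Gaussian moments: ∫x^(2j)·e^(−2ax²) dx = (2j−1)!!/(4a)^j · √(π/(2a)), odd powers integrate to 0; here √(π/(2a)) = 0.90216. Derivatives: d/dx e^(−ax²) = −2ax·e^(−ax²), d²/dx² e^(−ax²) = (4a²x² − 2a)·e^(−ax²).
⟨T⟩ = 0.26731.

0.267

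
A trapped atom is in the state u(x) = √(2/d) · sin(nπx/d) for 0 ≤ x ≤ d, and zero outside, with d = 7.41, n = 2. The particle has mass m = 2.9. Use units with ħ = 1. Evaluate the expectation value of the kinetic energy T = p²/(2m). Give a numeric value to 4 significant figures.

T = −(ħ²/2m) d²/dx², so ⟨T⟩ = −(ħ²/2m) ∫ u*·u'' dx; with m = 2.9.
d/dx sin(nπx/d) = (nπ/d)·cos(nπx/d) and d²/dx² sin(nπx/d) = −(nπ/d)²·sin(nπx/d); on 0 ≤ x ≤ d, ∫sin²(nπx/d) dx = d/2 and ∫sin(nπx/d)·cos(nπx/d) dx = 0.
⟨T⟩ = 0.12396.

0.1240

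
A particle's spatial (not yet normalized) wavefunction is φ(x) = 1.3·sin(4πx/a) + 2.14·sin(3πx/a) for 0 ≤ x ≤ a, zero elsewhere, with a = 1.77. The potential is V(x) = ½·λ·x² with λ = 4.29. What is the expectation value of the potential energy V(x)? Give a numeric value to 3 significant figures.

1.02

⟨V⟩ = ∫ V(x)·|φ|² dx / ∫|φ|² dx.
On 0 ≤ x ≤ a (j ≠ l): ∫sin²(jπx/a) dx = a/2, ∫sin(jπx/a)·sin(lπx/a) dx = 0; diagonal moments ∫x·sin²(jπx/a) dx = a²/4, ∫x²·sin²(jπx/a) dx = a³·(1/6 − 1/(4j²π²)); cross terms ∫x·sin(jπx/a)·sin(lπx/a) dx = 0 for j + l even and −4jla²/(π²(j² − l²)²) for j + l odd, ∫x²·sin(jπx/a)·sin(lπx/a) dx = (−1)^(j+l)·4jla³/(π²(j² − l²)²); higher powers the same way via product-to-sum and parts.
State is unnormalized: ∫|φ|² dx = 5.5486, and ∫φ*·V(x)·φ dx = 5.6751, so ⟨V⟩ = 5.6751 / 5.5486.
⟨V⟩ = 1.0228.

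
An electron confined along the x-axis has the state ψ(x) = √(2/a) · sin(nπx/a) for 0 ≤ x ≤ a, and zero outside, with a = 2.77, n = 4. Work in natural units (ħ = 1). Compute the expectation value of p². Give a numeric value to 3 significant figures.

20.6

p² ψ = −ħ² d²ψ/dx²; ⟨p²⟩ = −ħ² ∫ ψ*·ψ'' dx.
d/dx sin(nπx/a) = (nπ/a)·cos(nπx/a) and d²/dx² sin(nπx/a) = −(nπ/a)²·sin(nπx/a); on 0 ≤ x ≤ a, ∫sin²(nπx/a) dx = a/2 and ∫sin(nπx/a)·cos(nπx/a) dx = 0.
⟨p²⟩ = 20.581.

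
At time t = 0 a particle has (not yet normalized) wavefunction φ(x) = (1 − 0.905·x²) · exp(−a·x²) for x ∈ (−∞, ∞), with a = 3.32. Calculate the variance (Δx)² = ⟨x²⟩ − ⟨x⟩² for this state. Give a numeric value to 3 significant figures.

0.0567

Compute ⟨x⟩ and ⟨x²⟩ separately, then (Δx)² = ⟨x²⟩ − ⟨x⟩².
Expand each integrand as polynomial × e^(−2ax²) and use ∫x^(2j)·e^(−2ax²) dx = (2j−1)!!/(4a)^j · √(π/(2a)), odd powers → 0; here √(π/(2a)) = 0.68785.
Normalization: ∫|φ|² dx = 0.60368.
⟨x⟩ = 0.0000 and ⟨x²⟩ = 0.056695.
(Δx)² = 0.056695 − (0.0000)² = 0.056695.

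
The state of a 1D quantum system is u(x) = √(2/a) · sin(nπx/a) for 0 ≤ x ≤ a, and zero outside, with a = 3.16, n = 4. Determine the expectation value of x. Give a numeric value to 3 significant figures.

1.58

⟨x⟩ = ∫ x·|u|² dx (integrals over the domain).
With sin²θ = (1 − cos2θ)/2 on 0 ≤ x ≤ a: ∫sin²(nπx/a) dx = a/2, ∫x·sin²(nπx/a) dx = a²/4, ∫x²·sin²(nπx/a) dx = a³·(1/6 − 1/(4n²π²)); higher powers xᵏ the same way, integrating xᵏ·cos(2nπx/a) by parts.
⟨x⟩ = 1.5800.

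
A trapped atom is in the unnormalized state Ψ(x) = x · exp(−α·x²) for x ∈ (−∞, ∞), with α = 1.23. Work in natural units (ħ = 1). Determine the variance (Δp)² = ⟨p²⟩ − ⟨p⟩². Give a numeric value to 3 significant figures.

Compute ⟨p⟩ and ⟨p²⟩ separately; (Δp)² = ⟨p²⟩ − ⟨p⟩².
Expand each integrand as polynomial × e^(−2αx²) and use ∫x^(2j)·e^(−2αx²) dx = (2j−1)!!/(4α)^j · √(π/(2α)), odd powers → 0; here √(π/(2α)) = 1.1301. Differentiate with the product rule, d/dx e^(−αx²) = −2αx·e^(−αx²).
Normalization: ∫|Ψ|² dx = 0.22969.
⟨p⟩ = 0.0000 and ⟨p²⟩ = 3.6900.
(Δp)² = 3.6900 − (0.0000)² = 3.6900.

3.69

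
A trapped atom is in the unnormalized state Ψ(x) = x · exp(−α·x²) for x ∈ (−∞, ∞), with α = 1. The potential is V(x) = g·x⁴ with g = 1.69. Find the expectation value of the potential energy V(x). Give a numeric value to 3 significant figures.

1.58

⟨V⟩ = ∫ V(x)·|Ψ|² dx / ∫|Ψ|² dx.
Expand each integrand as polynomial × e^(−2αx²) and use ∫x^(2j)·e^(−2αx²) dx = (2j−1)!!/(4α)^j · √(π/(2α)), odd powers → 0; here √(π/(2α)) = 1.2533.
State is unnormalized: ∫|Ψ|² dx = 0.31333, and ∫Ψ*·V(x)·Ψ dx = 0.49643, so ⟨V⟩ = 0.49643 / 0.31333.
⟨V⟩ = 1.5844.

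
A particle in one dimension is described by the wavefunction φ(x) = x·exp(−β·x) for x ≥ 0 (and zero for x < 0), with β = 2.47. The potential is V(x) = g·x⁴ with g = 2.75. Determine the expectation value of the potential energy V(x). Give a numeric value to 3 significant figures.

⟨V⟩ = ∫ V(x)·|φ|² dx / ∫|φ|² dx.
Every integrand reduces to terms xʲ·e^(−2βx) on [0, ∞); use ∫₀^∞ xʲ·e^(−2βx) dx = j!/(2β)^(j+1).
State is unnormalized: ∫|φ|² dx = 0.016590, and ∫φ*·V(x)·φ dx = 0.027579, so ⟨V⟩ = 0.027579 / 0.016590.
⟨V⟩ = 1.6624.

1.66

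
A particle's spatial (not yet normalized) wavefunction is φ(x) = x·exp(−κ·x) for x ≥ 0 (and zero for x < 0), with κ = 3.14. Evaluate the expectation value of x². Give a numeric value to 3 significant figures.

⟨x²⟩ = ∫ x²·|φ|² dx / ∫|φ|² dx (integrals over the domain).
Every integrand reduces to terms xʲ·e^(−2κx) on [0, ∞); use ∫₀^∞ xʲ·e^(−2κx) dx = j!/(2κ)^(j+1).
State is unnormalized: ∫|φ|² dx = 0.0080752, and ∫φ*·x²·φ dx = 0.0024570, so ⟨x²⟩ = 0.0024570 / 0.0080752.
⟨x²⟩ = 0.30427.

0.304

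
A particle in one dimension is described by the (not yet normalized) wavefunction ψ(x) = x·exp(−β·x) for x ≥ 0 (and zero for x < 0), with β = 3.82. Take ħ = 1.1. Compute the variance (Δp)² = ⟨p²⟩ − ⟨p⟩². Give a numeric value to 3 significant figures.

17.7

Compute ⟨p⟩ and ⟨p²⟩ separately; (Δp)² = ⟨p²⟩ − ⟨p⟩².
Differentiate x·exp(−β·x) with the product rule; every integrand then reduces to terms xʲ·e^(−2βx) on [0, ∞), with ∫₀^∞ xʲ·e^(−2βx) dx = j!/(2β)^(j+1).
Normalization: ∫|ψ|² dx = 0.0044849.
⟨p⟩ = 0.0000 and ⟨p²⟩ = 17.657.
(Δp)² = 17.657 − (0.0000)² = 17.657.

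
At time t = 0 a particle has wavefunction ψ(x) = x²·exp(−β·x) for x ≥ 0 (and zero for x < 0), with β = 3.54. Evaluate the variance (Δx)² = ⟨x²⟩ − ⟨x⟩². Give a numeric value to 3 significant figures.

Compute ⟨x⟩ and ⟨x²⟩ separately, then (Δx)² = ⟨x²⟩ − ⟨x⟩².
Every integrand reduces to terms xʲ·e^(−2βx) on [0, ∞); use ∫₀^∞ xʲ·e^(−2βx) dx = j!/(2β)^(j+1).
Normalization: ∫|ψ|² dx = 0.0013491.
⟨x⟩ = 0.70621 and ⟨x²⟩ = 0.59849.
(Δx)² = 0.59849 − (0.70621)² = 0.099748.

0.0997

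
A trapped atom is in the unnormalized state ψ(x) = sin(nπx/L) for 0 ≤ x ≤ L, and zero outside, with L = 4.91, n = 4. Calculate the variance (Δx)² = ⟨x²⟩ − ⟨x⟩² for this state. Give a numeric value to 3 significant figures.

Compute ⟨x⟩ and ⟨x²⟩ separately, then (Δx)² = ⟨x²⟩ − ⟨x⟩².
With sin²θ = (1 − cos2θ)/2 on 0 ≤ x ≤ L: ∫sin²(nπx/L) dx = L/2, ∫x·sin²(nπx/L) dx = L²/4, ∫x²·sin²(nπx/L) dx = L³·(1/6 − 1/(4n²π²)); higher powers xᵏ the same way, integrating xᵏ·cos(2nπx/L) by parts.
Normalization: ∫|ψ|² dx = 2.4550.
⟨x⟩ = 2.4550 and ⟨x²⟩ = 7.9597.
(Δx)² = 7.9597 − (2.4550)² = 1.9327.

1.93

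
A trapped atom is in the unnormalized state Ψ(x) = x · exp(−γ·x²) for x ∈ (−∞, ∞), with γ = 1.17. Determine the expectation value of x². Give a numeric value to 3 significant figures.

⟨x²⟩ = ∫ x²·|Ψ|² dx / ∫|Ψ|² dx (integrals over the domain).
Expand each integrand as polynomial × e^(−2γx²) and use ∫x^(2j)·e^(−2γx²) dx = (2j−1)!!/(4γ)^j · √(π/(2γ)), odd powers → 0; here √(π/(2γ)) = 1.1587.
State is unnormalized: ∫|Ψ|² dx = 0.24758, and ∫Ψ*·x²·Ψ dx = 0.15871, so ⟨x²⟩ = 0.15871 / 0.24758.
⟨x²⟩ = 0.64103.

0.641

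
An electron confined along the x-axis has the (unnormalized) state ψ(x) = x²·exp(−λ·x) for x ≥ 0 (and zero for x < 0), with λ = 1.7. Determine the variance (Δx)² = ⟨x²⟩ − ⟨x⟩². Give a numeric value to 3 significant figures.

0.433

Compute ⟨x⟩ and ⟨x²⟩ separately, then (Δx)² = ⟨x²⟩ − ⟨x⟩².
Every integrand reduces to terms xʲ·e^(−2λx) on [0, ∞); use ∫₀^∞ xʲ·e^(−2λx) dx = j!/(2λ)^(j+1).
Normalization: ∫|ψ|² dx = 0.052822.
⟨x⟩ = 1.4706 and ⟨x²⟩ = 2.5952.
(Δx)² = 2.5952 − (1.4706)² = 0.43253.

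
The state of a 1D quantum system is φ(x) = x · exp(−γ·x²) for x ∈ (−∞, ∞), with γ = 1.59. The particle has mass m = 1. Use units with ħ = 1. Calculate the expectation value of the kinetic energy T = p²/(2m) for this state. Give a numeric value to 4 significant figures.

T = −(ħ²/2m) d²/dx², so ⟨T⟩ = −(ħ²/2m) ∫ φ*·φ'' dx / ∫|φ|² dx; with m = 1.
Expand each integrand as polynomial × e^(−2γx²) and use ∫x^(2j)·e^(−2γx²) dx = (2j−1)!!/(4γ)^j · √(π/(2γ)), odd powers → 0; here √(π/(2γ)) = 0.99394. Differentiate with the product rule, d/dx e^(−γx²) = −2γx·e^(−γx²).
State is unnormalized: ∫|φ|² dx = 0.15628, and ∫φ*·(−ħ²/2m · φ'') dx = 0.37273, so ⟨T⟩ = 0.37273 / 0.15628.
⟨T⟩ = 2.3850.

2.385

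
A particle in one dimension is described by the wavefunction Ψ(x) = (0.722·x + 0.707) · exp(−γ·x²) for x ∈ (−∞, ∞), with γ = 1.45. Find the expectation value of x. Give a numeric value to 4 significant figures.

⟨x⟩ = ∫ x·|Ψ|² dx / ∫|Ψ|² dx (integrals over the domain).
Expand each integrand as polynomial × e^(−2γx²) and use ∫x^(2j)·e^(−2γx²) dx = (2j−1)!!/(4γ)^j · √(π/(2γ)), odd powers → 0; here √(π/(2γ)) = 1.0408.
State is unnormalized: ∫|Ψ|² dx = 0.61380, and ∫Ψ*·x·Ψ dx = 0.18320, so ⟨x⟩ = 0.18320 / 0.61380.
⟨x⟩ = 0.29848.

0.2985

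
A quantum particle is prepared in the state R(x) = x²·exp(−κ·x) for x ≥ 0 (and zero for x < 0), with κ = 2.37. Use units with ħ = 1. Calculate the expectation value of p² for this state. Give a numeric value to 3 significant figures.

1.87

p² R = −ħ² d²R/dx²; ⟨p²⟩ = −ħ² ∫ R*·R'' dx / ∫|R|² dx.
Differentiate x²·exp(−κ·x) with the product rule; every integrand then reduces to terms xʲ·e^(−2κx) on [0, ∞), with ∫₀^∞ xʲ·e^(−2κx) dx = j!/(2κ)^(j+1).
State is unnormalized: ∫|R|² dx = 0.010030, and ∫R*·(−ħ² R'') dx = 0.018780, so ⟨p²⟩ = 0.018780 / 0.010030.
⟨p²⟩ = 1.8723.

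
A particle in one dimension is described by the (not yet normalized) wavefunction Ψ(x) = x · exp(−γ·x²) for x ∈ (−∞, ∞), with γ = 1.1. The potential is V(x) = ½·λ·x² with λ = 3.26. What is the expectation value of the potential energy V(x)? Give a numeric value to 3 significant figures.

⟨V⟩ = ∫ V(x)·|Ψ|² dx / ∫|Ψ|² dx.
Expand each integrand as polynomial × e^(−2γx²) and use ∫x^(2j)·e^(−2γx²) dx = (2j−1)!!/(4γ)^j · √(π/(2γ)), odd powers → 0; here √(π/(2γ)) = 1.1950.
State is unnormalized: ∫|Ψ|² dx = 0.27159, and ∫Ψ*·V(x)·Ψ dx = 0.30183, so ⟨V⟩ = 0.30183 / 0.27159.
⟨V⟩ = 1.1114.

1.11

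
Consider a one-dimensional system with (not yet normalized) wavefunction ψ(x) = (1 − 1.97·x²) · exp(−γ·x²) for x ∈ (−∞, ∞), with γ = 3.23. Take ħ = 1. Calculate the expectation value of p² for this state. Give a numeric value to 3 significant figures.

p² ψ = −ħ² d²ψ/dx²; ⟨p²⟩ = −ħ² ∫ ψ*·ψ'' dx / ∫|ψ|² dx.
Expand each integrand as polynomial × e^(−2γx²) and use ∫x^(2j)·e^(−2γx²) dx = (2j−1)!!/(4γ)^j · √(π/(2γ)), odd powers → 0; here √(π/(2γ)) = 0.69736. Differentiate with the product rule, d/dx e^(−γx²) = −2γx·e^(−γx²).
State is unnormalized: ∫|ψ|² dx = 0.53334, and ∫ψ*·(−ħ² ψ'') dx = 3.3060, so ⟨p²⟩ = 3.3060 / 0.53334.
⟨p²⟩ = 6.1986.

6.20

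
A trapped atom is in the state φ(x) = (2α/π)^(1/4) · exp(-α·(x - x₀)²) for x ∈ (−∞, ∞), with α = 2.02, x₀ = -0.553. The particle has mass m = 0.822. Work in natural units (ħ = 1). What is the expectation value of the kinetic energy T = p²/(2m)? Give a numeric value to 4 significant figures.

T = −(ħ²/2m) d²/dx², so ⟨T⟩ = −(ħ²/2m) ∫ φ*·φ'' dx; with m = 0.822.
Gaussian moments (u = x − x₀): ∫u^(2j)·e^(−2αu²) du = (2j−1)!!/(4α)^j · √(π/(2α)), odd powers integrate to 0; here √(π/(2α)) = 0.88183. Derivatives: d/dx e^(−αu²) = −2αu·e^(−αu²), d²/dx² e^(−αu²) = (4α²u² − 2α)·e^(−αu²).
⟨T⟩ = 1.2287.

1.229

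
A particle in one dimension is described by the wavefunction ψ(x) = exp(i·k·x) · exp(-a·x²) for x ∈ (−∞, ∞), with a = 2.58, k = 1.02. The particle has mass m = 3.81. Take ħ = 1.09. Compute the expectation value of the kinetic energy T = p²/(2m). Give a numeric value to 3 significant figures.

0.564

T = −(ħ²/2m) d²/dx², so ⟨T⟩ = −(ħ²/2m) ∫ ψ*·ψ'' dx / ∫|ψ|² dx; with m = 3.81.
Gaussian moments: ∫x^(2j)·e^(−2ax²) dx = (2j−1)!!/(4a)^j · √(π/(2a)), odd powers integrate to 0; here √(π/(2a)) = 0.78028. Derivatives: ψ′ = (ik − 2ax)·ψ, ψ″ = ((ik − 2ax)² − 2a)·ψ; the odd-in-x pieces drop out.
State is unnormalized: ∫|ψ|² dx = 0.78028, and ∫ψ*·(−ħ²/2m · ψ'') dx = 0.44046, so ⟨T⟩ = 0.44046 / 0.78028.
⟨T⟩ = 0.56449.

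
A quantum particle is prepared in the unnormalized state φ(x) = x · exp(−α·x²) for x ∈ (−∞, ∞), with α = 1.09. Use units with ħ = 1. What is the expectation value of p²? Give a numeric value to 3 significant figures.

p² φ = −ħ² d²φ/dx²; ⟨p²⟩ = −ħ² ∫ φ*·φ'' dx / ∫|φ|² dx.
Expand each integrand as polynomial × e^(−2αx²) and use ∫x^(2j)·e^(−2αx²) dx = (2j−1)!!/(4α)^j · √(π/(2α)), odd powers → 0; here √(π/(2α)) = 1.2005. Differentiate with the product rule, d/dx e^(−αx²) = −2αx·e^(−αx²).
State is unnormalized: ∫|φ|² dx = 0.27533, and ∫φ*·(−ħ² φ'') dx = 0.90034, so ⟨p²⟩ = 0.90034 / 0.27533.
⟨p²⟩ = 3.2700.

3.27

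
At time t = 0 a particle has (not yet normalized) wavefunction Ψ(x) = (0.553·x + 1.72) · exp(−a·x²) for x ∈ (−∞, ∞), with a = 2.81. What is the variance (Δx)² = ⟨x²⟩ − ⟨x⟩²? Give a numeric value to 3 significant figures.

Compute ⟨x⟩ and ⟨x²⟩ separately, then (Δx)² = ⟨x²⟩ − ⟨x⟩².
Expand each integrand as polynomial × e^(−2ax²) and use ∫x^(2j)·e^(−2ax²) dx = (2j−1)!!/(4a)^j · √(π/(2a)), odd powers → 0; here √(π/(2a)) = 0.74766.
Normalization: ∫|Ψ|² dx = 2.2322.
⟨x⟩ = 0.056687 and ⟨x²⟩ = 0.090589.
(Δx)² = 0.090589 − (0.056687)² = 0.087376.

0.0874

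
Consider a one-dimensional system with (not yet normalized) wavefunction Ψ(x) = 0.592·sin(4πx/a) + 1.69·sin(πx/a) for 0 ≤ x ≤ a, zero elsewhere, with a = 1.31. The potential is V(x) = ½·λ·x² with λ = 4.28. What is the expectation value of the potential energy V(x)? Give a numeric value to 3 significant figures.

⟨V⟩ = ∫ V(x)·|Ψ|² dx / ∫|Ψ|² dx.
On 0 ≤ x ≤ a (j ≠ l): ∫sin²(jπx/a) dx = a/2, ∫sin(jπx/a)·sin(lπx/a) dx = 0; diagonal moments ∫x·sin²(jπx/a) dx = a²/4, ∫x²·sin²(jπx/a) dx = a³·(1/6 − 1/(4j²π²)); cross terms ∫x·sin(jπx/a)·sin(lπx/a) dx = 0 for j + l even and −4jla²/(π²(j² − l²)²) for j + l odd, ∫x²·sin(jπx/a)·sin(lπx/a) dx = (−1)^(j+l)·4jla³/(π²(j² − l²)²); higher powers the same way via product-to-sum and parts.
State is unnormalized: ∫|Ψ|² dx = 2.1003, and ∫Ψ*·V(x)·Ψ dx = 2.1510, so ⟨V⟩ = 2.1510 / 2.1003.
⟨V⟩ = 1.0241.

1.02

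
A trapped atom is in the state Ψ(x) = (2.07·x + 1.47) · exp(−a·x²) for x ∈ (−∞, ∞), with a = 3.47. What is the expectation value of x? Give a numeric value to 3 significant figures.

⟨x⟩ = ∫ x·|Ψ|² dx / ∫|Ψ|² dx (integrals over the domain).
Expand each integrand as polynomial × e^(−2ax²) and use ∫x^(2j)·e^(−2ax²) dx = (2j−1)!!/(4a)^j · √(π/(2a)), odd powers → 0; here √(π/(2a)) = 0.67281.
State is unnormalized: ∫|Ψ|² dx = 1.6616, and ∫Ψ*·x·Ψ dx = 0.29500, so ⟨x⟩ = 0.29500 / 1.6616.
⟨x⟩ = 0.17754.

0.178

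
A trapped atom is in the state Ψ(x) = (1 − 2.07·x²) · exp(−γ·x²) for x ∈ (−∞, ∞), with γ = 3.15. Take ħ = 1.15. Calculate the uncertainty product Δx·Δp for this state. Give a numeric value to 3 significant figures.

0.609

Δx = √(⟨x²⟩−⟨x⟩²), Δp = √(⟨p²⟩−⟨p⟩²).
Expand each integrand as polynomial × e^(−2γx²) and use ∫x^(2j)·e^(−2γx²) dx = (2j−1)!!/(4γ)^j · √(π/(2γ)), odd powers → 0; here √(π/(2γ)) = 0.70616. Differentiate with the product rule, d/dx e^(−γx²) = −2γx·e^(−γx²).
Normalization: ∫|Ψ|² dx = 0.53132.
⟨x⟩ = 0.0000, ⟨x²⟩ = 0.044211 ⇒ Δx = 0.21026.
⟨p⟩ = 0.0000, ⟨p²⟩ = 8.4021 ⇒ Δp = 2.8986.
Δx·Δp = 0.60948.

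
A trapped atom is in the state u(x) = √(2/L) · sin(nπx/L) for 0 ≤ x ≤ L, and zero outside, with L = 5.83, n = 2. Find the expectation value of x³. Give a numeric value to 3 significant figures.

⟨x³⟩ = ∫ x³·|u|² dx (integrals over the domain).
With sin²θ = (1 − cos2θ)/2 on 0 ≤ x ≤ L: ∫sin²(nπx/L) dx = L/2, ∫x·sin²(nπx/L) dx = L²/4, ∫x²·sin²(nπx/L) dx = L³·(1/6 − 1/(4n²π²)); higher powers xᵏ the same way, integrating xᵏ·cos(2nπx/L) by parts.
⟨x³⟩ = 45.774.

45.8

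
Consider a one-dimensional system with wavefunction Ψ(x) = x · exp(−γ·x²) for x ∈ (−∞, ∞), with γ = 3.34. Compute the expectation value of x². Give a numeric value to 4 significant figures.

0.2246

⟨x²⟩ = ∫ x²·|Ψ|² dx / ∫|Ψ|² dx (integrals over the domain).
Expand each integrand as polynomial × e^(−2γx²) and use ∫x^(2j)·e^(−2γx²) dx = (2j−1)!!/(4γ)^j · √(π/(2γ)), odd powers → 0; here √(π/(2γ)) = 0.68578.
State is unnormalized: ∫|Ψ|² dx = 0.051331, and ∫Ψ*·x²·Ψ dx = 0.011526, so ⟨x²⟩ = 0.011526 / 0.051331.
⟨x²⟩ = 0.22455.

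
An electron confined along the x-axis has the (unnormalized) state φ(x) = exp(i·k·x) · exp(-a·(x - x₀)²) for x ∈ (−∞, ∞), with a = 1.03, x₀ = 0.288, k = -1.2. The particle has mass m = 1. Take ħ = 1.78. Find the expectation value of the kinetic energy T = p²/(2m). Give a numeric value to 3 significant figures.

3.91

T = −(ħ²/2m) d²/dx², so ⟨T⟩ = −(ħ²/2m) ∫ φ*·φ'' dx / ∫|φ|² dx; with m = 1.
Gaussian moments (u = x − x₀): ∫u^(2j)·e^(−2au²) du = (2j−1)!!/(4a)^j · √(π/(2a)), odd powers integrate to 0; here √(π/(2a)) = 1.2349. Derivatives: φ′ = (ik − 2au)·φ, φ″ = ((ik − 2au)² − 2a)·φ; the odd-in-u pieces drop out.
State is unnormalized: ∫|φ|² dx = 1.2349, and ∫φ*·(−ħ²/2m · φ'') dx = 4.8322, so ⟨T⟩ = 4.8322 / 1.2349.
⟨T⟩ = 3.9130.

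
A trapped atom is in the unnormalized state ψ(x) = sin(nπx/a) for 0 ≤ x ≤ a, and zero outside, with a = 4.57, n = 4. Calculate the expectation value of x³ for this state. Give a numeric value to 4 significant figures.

23.41

⟨x³⟩ = ∫ x³·|ψ|² dx / ∫|ψ|² dx (integrals over the domain).
With sin²θ = (1 − cos2θ)/2 on 0 ≤ x ≤ a: ∫sin²(nπx/a) dx = a/2, ∫x·sin²(nπx/a) dx = a²/4, ∫x²·sin²(nπx/a) dx = a³·(1/6 − 1/(4n²π²)); higher powers xᵏ the same way, integrating xᵏ·cos(2nπx/a) by parts.
State is unnormalized: ∫|ψ|² dx = 2.2850, and ∫ψ*·x³·ψ dx = 53.487, so ⟨x³⟩ = 53.487 / 2.2850.
⟨x³⟩ = 23.408.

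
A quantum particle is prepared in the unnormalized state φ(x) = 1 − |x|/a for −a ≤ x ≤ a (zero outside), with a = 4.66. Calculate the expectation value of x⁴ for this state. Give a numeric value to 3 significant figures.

⟨x⁴⟩ = ∫ x⁴·|φ|² dx / ∫|φ|² dx (integrals over the domain).
φ is even, so ∫ over [−a, a] = 2∫₀ᵃ with φ = 1 − x/a there: ∫₀ᵃ (1 − x/a)² dx = a/3, ∫₀ᵃ x²(1 − x/a)² dx = a³/30, ∫₀ᵃ x⁴(1 − x/a)² dx = a⁵/105.
State is unnormalized: ∫|φ|² dx = 3.1067, and ∫φ*·x⁴·φ dx = 41.857, so ⟨x⁴⟩ = 41.857 / 3.1067.
⟨x⁴⟩ = 13.473.

13.5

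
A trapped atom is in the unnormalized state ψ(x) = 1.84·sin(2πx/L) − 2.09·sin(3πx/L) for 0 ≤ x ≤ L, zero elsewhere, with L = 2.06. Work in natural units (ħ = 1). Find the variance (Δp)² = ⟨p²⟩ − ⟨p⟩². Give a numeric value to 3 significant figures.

Compute ⟨p⟩ and ⟨p²⟩ separately; (Δp)² = ⟨p²⟩ − ⟨p⟩².
d²/dx² sin(jπx/L) = −(jπ/L)²·sin(jπx/L); on 0 ≤ x ≤ L, ∫sin²(jπx/L) dx = L/2 and ∫sin(jπx/L)·sin(lπx/L) dx = 0 for j ≠ l, so only diagonal terms survive in ∫|ψ|² and ∫ψ·ψ″; ∫ψ·ψ′ dx = [ψ²/2] between the walls = 0.
Normalization: ∫|ψ|² dx = 7.9863.
⟨p⟩ = 0.0000 and ⟨p²⟩ = 15.854.
(Δp)² = 15.854 − (0.0000)² = 15.854.

15.9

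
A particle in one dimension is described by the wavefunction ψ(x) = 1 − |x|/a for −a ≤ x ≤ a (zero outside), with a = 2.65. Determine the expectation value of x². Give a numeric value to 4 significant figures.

0.7023

⟨x²⟩ = ∫ x²·|ψ|² dx / ∫|ψ|² dx (integrals over the domain).
ψ is even, so ∫ over [−a, a] = 2∫₀ᵃ with ψ = 1 − x/a there: ∫₀ᵃ (1 − x/a)² dx = a/3, ∫₀ᵃ x²(1 − x/a)² dx = a³/30, ∫₀ᵃ x⁴(1 − x/a)² dx = a⁵/105.
State is unnormalized: ∫|ψ|² dx = 1.7667, and ∫ψ*·x²·ψ dx = 1.2406, so ⟨x²⟩ = 1.2406 / 1.7667.
⟨x²⟩ = 0.70225.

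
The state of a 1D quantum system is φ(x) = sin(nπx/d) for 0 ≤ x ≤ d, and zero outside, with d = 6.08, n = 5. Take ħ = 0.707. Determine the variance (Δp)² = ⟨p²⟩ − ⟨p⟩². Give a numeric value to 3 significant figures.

Compute ⟨p⟩ and ⟨p²⟩ separately; (Δp)² = ⟨p²⟩ − ⟨p⟩².
d/dx sin(nπx/d) = (nπ/d)·cos(nπx/d) and d²/dx² sin(nπx/d) = −(nπ/d)²·sin(nπx/d); on 0 ≤ x ≤ d, ∫sin²(nπx/d) dx = d/2 and ∫sin(nπx/d)·cos(nπx/d) dx = 0.
Normalization: ∫|φ|² dx = 3.0400.
⟨p⟩ = 0.0000 and ⟨p²⟩ = 3.3363.
(Δp)² = 3.3363 − (0.0000)² = 3.3363.

3.34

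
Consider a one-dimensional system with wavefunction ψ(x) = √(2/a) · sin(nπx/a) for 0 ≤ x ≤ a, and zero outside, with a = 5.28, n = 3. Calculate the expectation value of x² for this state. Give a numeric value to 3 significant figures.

⟨x²⟩ = ∫ x²·|ψ|² dx (integrals over the domain).
With sin²θ = (1 − cos2θ)/2 on 0 ≤ x ≤ a: ∫sin²(nπx/a) dx = a/2, ∫x·sin²(nπx/a) dx = a²/4, ∫x²·sin²(nπx/a) dx = a³·(1/6 − 1/(4n²π²)); higher powers xᵏ the same way, integrating xᵏ·cos(2nπx/a) by parts.
⟨x²⟩ = 9.1359.

9.14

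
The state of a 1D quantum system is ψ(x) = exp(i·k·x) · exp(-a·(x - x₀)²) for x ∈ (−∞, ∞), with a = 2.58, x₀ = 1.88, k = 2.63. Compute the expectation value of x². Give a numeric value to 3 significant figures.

⟨x²⟩ = ∫ x²·|ψ|² dx / ∫|ψ|² dx (integrals over the domain).
Gaussian moments (u = x − x₀): ∫u^(2j)·e^(−2au²) du = (2j−1)!!/(4a)^j · √(π/(2a)), odd powers integrate to 0; here √(π/(2a)) = 0.78028.
State is unnormalized: ∫|ψ|² dx = 0.78028, and ∫ψ*·x²·ψ dx = 2.8334, so ⟨x²⟩ = 2.8334 / 0.78028.
⟨x²⟩ = 3.6313.

3.63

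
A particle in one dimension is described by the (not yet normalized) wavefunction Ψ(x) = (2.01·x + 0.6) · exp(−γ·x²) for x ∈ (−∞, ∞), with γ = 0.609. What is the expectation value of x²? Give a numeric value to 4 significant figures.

1.085

⟨x²⟩ = ∫ x²·|Ψ|² dx / ∫|Ψ|² dx (integrals over the domain).
Expand each integrand as polynomial × e^(−2γx²) and use ∫x^(2j)·e^(−2γx²) dx = (2j−1)!!/(4γ)^j · √(π/(2γ)), odd powers → 0; here √(π/(2γ)) = 1.6060.
State is unnormalized: ∫|Ψ|² dx = 3.2417, and ∫Ψ*·x²·Ψ dx = 3.5176, so ⟨x²⟩ = 3.5176 / 3.2417.
⟨x²⟩ = 1.0851.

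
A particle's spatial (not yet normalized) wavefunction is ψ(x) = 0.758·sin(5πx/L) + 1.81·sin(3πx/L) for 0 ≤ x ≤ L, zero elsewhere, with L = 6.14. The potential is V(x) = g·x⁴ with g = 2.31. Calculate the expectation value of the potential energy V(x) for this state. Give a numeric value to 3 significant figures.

810.

⟨V⟩ = ∫ V(x)·|ψ|² dx / ∫|ψ|² dx.
On 0 ≤ x ≤ L (j ≠ l): ∫sin²(jπx/L) dx = L/2, ∫sin(jπx/L)·sin(lπx/L) dx = 0; diagonal moments ∫x·sin²(jπx/L) dx = L²/4, ∫x²·sin²(jπx/L) dx = L³·(1/6 − 1/(4j²π²)); cross terms ∫x·sin(jπx/L)·sin(lπx/L) dx = 0 for j + l even and −4jlL²/(π²(j² − l²)²) for j + l odd, ∫x²·sin(jπx/L)·sin(lπx/L) dx = (−1)^(j+l)·4jlL³/(π²(j² − l²)²); higher powers the same way via product-to-sum and parts.
State is unnormalized: ∫|ψ|² dx = 11.822, and ∫ψ*·V(x)·ψ dx = 9576.3, so ⟨V⟩ = 9576.3 / 11.822.
⟨V⟩ = 810.08.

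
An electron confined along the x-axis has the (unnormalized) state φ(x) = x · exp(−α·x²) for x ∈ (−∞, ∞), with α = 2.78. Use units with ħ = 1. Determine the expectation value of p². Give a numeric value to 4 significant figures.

p² φ = −ħ² d²φ/dx²; ⟨p²⟩ = −ħ² ∫ φ*·φ'' dx / ∫|φ|² dx.
Expand each integrand as polynomial × e^(−2αx²) and use ∫x^(2j)·e^(−2αx²) dx = (2j−1)!!/(4α)^j · √(π/(2α)), odd powers → 0; here √(π/(2α)) = 0.75169. Differentiate with the product rule, d/dx e^(−αx²) = −2αx·e^(−αx²).
State is unnormalized: ∫|φ|² dx = 0.067598, and ∫φ*·(−ħ² φ'') dx = 0.56377, so ⟨p²⟩ = 0.56377 / 0.067598.
⟨p²⟩ = 8.3400.

8.340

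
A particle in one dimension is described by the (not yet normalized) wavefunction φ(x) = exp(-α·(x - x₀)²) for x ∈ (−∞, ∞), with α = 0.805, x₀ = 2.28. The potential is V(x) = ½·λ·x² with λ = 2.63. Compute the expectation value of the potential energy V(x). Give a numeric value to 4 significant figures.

⟨V⟩ = ∫ V(x)·|φ|² dx / ∫|φ|² dx.
Gaussian moments (u = x − x₀): ∫u^(2j)·e^(−2αu²) du = (2j−1)!!/(4α)^j · √(π/(2α)), odd powers integrate to 0; here √(π/(2α)) = 1.3969.
State is unnormalized: ∫|φ|² dx = 1.3969, and ∫φ*·V(x)·φ dx = 10.119, so ⟨V⟩ = 10.119 / 1.3969.
⟨V⟩ = 7.2443.

7.244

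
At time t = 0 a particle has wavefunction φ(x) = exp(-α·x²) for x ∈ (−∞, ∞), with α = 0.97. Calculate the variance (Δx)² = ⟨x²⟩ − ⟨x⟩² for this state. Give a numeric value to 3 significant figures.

0.258

Compute ⟨x⟩ and ⟨x²⟩ separately, then (Δx)² = ⟨x²⟩ − ⟨x⟩².
Gaussian moments: ∫x^(2j)·e^(−2αx²) dx = (2j−1)!!/(4α)^j · √(π/(2α)), odd powers integrate to 0; here √(π/(2α)) = 1.2725.
Normalization: ∫|φ|² dx = 1.2725.
⟨x⟩ = 0.0000 and ⟨x²⟩ = 0.25773.
(Δx)² = 0.25773 − (0.0000)² = 0.25773.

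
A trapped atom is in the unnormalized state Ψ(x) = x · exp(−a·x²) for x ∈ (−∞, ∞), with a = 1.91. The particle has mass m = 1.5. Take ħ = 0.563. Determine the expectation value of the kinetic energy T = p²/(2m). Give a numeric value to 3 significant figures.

T = −(ħ²/2m) d²/dx², so ⟨T⟩ = −(ħ²/2m) ∫ Ψ*·Ψ'' dx / ∫|Ψ|² dx; with m = 1.5.
Expand each integrand as polynomial × e^(−2ax²) and use ∫x^(2j)·e^(−2ax²) dx = (2j−1)!!/(4a)^j · √(π/(2a)), odd powers → 0; here √(π/(2a)) = 0.90687. Differentiate with the product rule, d/dx e^(−ax²) = −2ax·e^(−ax²).
State is unnormalized: ∫|Ψ|² dx = 0.11870, and ∫Ψ*·(−ħ²/2m · Ψ'') dx = 0.071862, so ⟨T⟩ = 0.071862 / 0.11870.
⟨T⟩ = 0.60541.

0.605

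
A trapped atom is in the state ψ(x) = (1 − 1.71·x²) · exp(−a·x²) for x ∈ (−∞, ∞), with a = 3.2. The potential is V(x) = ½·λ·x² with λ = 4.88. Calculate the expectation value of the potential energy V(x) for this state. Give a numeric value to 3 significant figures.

0.113

⟨V⟩ = ∫ V(x)·|ψ|² dx / ∫|ψ|² dx.
Expand each integrand as polynomial × e^(−2ax²) and use ∫x^(2j)·e^(−2ax²) dx = (2j−1)!!/(4a)^j · √(π/(2a)), odd powers → 0; here √(π/(2a)) = 0.70062.
State is unnormalized: ∫|ψ|² dx = 0.55094, and ∫ψ*·V(x)·ψ dx = 0.062257, so ⟨V⟩ = 0.062257 / 0.55094.
⟨V⟩ = 0.11300.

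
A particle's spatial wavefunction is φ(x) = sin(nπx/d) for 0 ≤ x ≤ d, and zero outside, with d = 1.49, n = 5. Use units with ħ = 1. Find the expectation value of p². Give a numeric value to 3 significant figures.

p² φ = −ħ² d²φ/dx²; ⟨p²⟩ = −ħ² ∫ φ*·φ'' dx / ∫|φ|² dx.
d/dx sin(nπx/d) = (nπ/d)·cos(nπx/d) and d²/dx² sin(nπx/d) = −(nπ/d)²·sin(nπx/d); on 0 ≤ x ≤ d, ∫sin²(nπx/d) dx = d/2 and ∫sin(nπx/d)·cos(nπx/d) dx = 0.
State is unnormalized: ∫|φ|² dx = 0.74500, and ∫φ*·(−ħ² φ'') dx = 82.799, so ⟨p²⟩ = 82.799 / 0.74500.
⟨p²⟩ = 111.14.

111.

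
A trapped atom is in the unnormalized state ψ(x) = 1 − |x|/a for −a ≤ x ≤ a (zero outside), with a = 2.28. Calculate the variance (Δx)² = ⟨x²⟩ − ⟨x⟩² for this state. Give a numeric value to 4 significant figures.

Compute ⟨x⟩ and ⟨x²⟩ separately, then (Δx)² = ⟨x²⟩ − ⟨x⟩².
ψ is even, so ∫ over [−a, a] = 2∫₀ᵃ with ψ = 1 − x/a there: ∫₀ᵃ (1 − x/a)² dx = a/3, ∫₀ᵃ x²(1 − x/a)² dx = a³/30, ∫₀ᵃ x⁴(1 − x/a)² dx = a⁵/105.
Normalization: ∫|ψ|² dx = 1.5200.
⟨x⟩ = 0.0000 and ⟨x²⟩ = 0.51984.
(Δx)² = 0.51984 − (0.0000)² = 0.51984.

0.5198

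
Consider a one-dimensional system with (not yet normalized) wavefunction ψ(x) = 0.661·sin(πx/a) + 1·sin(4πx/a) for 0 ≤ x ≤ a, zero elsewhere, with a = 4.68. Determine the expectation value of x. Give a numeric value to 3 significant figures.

2.28

⟨x⟩ = ∫ x·|ψ|² dx / ∫|ψ|² dx (integrals over the domain).
On 0 ≤ x ≤ a (j ≠ l): ∫sin²(jπx/a) dx = a/2, ∫sin(jπx/a)·sin(lπx/a) dx = 0; diagonal moments ∫x·sin²(jπx/a) dx = a²/4, ∫x²·sin²(jπx/a) dx = a³·(1/6 − 1/(4j²π²)); cross terms ∫x·sin(jπx/a)·sin(lπx/a) dx = 0 for j + l even and −4jla²/(π²(j² − l²)²) for j + l odd, ∫x²·sin(jπx/a)·sin(lπx/a) dx = (−1)^(j+l)·4jla³/(π²(j² − l²)²); higher powers the same way via product-to-sum and parts.
State is unnormalized: ∫|ψ|² dx = 3.3624, and ∫ψ*·x·ψ dx = 7.6594, so ⟨x⟩ = 7.6594 / 3.3624.
⟨x⟩ = 2.2780.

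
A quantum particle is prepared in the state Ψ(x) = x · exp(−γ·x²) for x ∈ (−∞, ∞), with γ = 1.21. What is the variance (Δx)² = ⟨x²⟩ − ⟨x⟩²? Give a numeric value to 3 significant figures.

Compute ⟨x⟩ and ⟨x²⟩ separately, then (Δx)² = ⟨x²⟩ − ⟨x⟩².
Expand each integrand as polynomial × e^(−2γx²) and use ∫x^(2j)·e^(−2γx²) dx = (2j−1)!!/(4γ)^j · √(π/(2γ)), odd powers → 0; here √(π/(2γ)) = 1.1394.
Normalization: ∫|Ψ|² dx = 0.23541.
⟨x⟩ = 0.0000 and ⟨x²⟩ = 0.61983.
(Δx)² = 0.61983 − (0.0000)² = 0.61983.

0.620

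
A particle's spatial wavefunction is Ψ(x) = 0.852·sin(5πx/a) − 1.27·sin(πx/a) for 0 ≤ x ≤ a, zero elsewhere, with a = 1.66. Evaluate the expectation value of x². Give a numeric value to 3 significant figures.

0.803

⟨x²⟩ = ∫ x²·|Ψ|² dx / ∫|Ψ|² dx (integrals over the domain).
On 0 ≤ x ≤ a (j ≠ l): ∫sin²(jπx/a) dx = a/2, ∫sin(jπx/a)·sin(lπx/a) dx = 0; diagonal moments ∫x·sin²(jπx/a) dx = a²/4, ∫x²·sin²(jπx/a) dx = a³·(1/6 − 1/(4j²π²)); cross terms ∫x·sin(jπx/a)·sin(lπx/a) dx = 0 for j + l even and −4jla²/(π²(j² − l²)²) for j + l odd, ∫x²·sin(jπx/a)·sin(lπx/a) dx = (−1)^(j+l)·4jla³/(π²(j² − l²)²); higher powers the same way via product-to-sum and parts.
State is unnormalized: ∫|Ψ|² dx = 1.9412, and ∫Ψ*·x²·Ψ dx = 1.5580, so ⟨x²⟩ = 1.5580 / 1.9412.
⟨x²⟩ = 0.80259.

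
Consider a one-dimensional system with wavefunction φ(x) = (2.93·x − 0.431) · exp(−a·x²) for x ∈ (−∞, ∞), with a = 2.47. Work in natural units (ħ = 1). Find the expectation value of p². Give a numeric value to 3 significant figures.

p² φ = −ħ² d²φ/dx²; ⟨p²⟩ = −ħ² ∫ φ*·φ'' dx / ∫|φ|² dx.
Expand each integrand as polynomial × e^(−2ax²) and use ∫x^(2j)·e^(−2ax²) dx = (2j−1)!!/(4a)^j · √(π/(2a)), odd powers → 0; here √(π/(2a)) = 0.79746. Differentiate with the product rule, d/dx e^(−ax²) = −2ax·e^(−ax²).
State is unnormalized: ∫|φ|² dx = 0.84107, and ∫φ*·(−ħ² φ'') dx = 5.5005, so ⟨p²⟩ = 5.5005 / 0.84107.
⟨p²⟩ = 6.5399.

6.54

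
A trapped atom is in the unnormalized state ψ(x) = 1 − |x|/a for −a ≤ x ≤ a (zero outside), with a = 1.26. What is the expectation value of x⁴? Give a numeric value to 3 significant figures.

⟨x⁴⟩ = ∫ x⁴·|ψ|² dx / ∫|ψ|² dx (integrals over the domain).
ψ is even, so ∫ over [−a, a] = 2∫₀ᵃ with ψ = 1 − x/a there: ∫₀ᵃ (1 − x/a)² dx = a/3, ∫₀ᵃ x²(1 − x/a)² dx = a³/30, ∫₀ᵃ x⁴(1 − x/a)² dx = a⁵/105.
State is unnormalized: ∫|ψ|² dx = 0.84000, and ∫ψ*·x⁴·ψ dx = 0.060491, so ⟨x⁴⟩ = 0.060491 / 0.84000.
⟨x⁴⟩ = 0.072014.

0.0720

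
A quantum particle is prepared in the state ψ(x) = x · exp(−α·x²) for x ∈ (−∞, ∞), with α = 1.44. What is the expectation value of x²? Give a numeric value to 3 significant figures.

0.521

⟨x²⟩ = ∫ x²·|ψ|² dx / ∫|ψ|² dx (integrals over the domain).
Expand each integrand as polynomial × e^(−2αx²) and use ∫x^(2j)·e^(−2αx²) dx = (2j−1)!!/(4α)^j · √(π/(2α)), odd powers → 0; here √(π/(2α)) = 1.0444.
State is unnormalized: ∫|ψ|² dx = 0.18132, and ∫ψ*·x²·ψ dx = 0.094440, so ⟨x²⟩ = 0.094440 / 0.18132.
⟨x²⟩ = 0.52083.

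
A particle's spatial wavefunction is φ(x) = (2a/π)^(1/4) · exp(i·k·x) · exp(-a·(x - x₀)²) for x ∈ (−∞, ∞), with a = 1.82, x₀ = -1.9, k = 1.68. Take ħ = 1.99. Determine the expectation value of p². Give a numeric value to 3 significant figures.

p² φ = −ħ² d²φ/dx²; ⟨p²⟩ = −ħ² ∫ φ*·φ'' dx.
Gaussian moments (u = x − x₀): ∫u^(2j)·e^(−2au²) du = (2j−1)!!/(4a)^j · √(π/(2a)), odd powers integrate to 0; here √(π/(2a)) = 0.92902. Derivatives: φ′ = (ik − 2au)·φ, φ″ = ((ik − 2au)² − 2a)·φ; the odd-in-u pieces drop out.
⟨p²⟩ = 18.384.

18.4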